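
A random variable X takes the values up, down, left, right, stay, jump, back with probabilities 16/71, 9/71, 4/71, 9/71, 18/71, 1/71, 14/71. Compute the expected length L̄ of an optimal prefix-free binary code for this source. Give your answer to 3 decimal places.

2.592 bits/symbol

Repeatedly combine the two least-probable nodes; the expected code length is the sum of the merged weights.
merge 1/71 + 4/71 → 5/71
merge 5/71 + 9/71 → 14/71
merge 9/71 + 14/71 → 23/71
merge 14/71 + 16/71 → 30/71
merge 18/71 + 23/71 → 41/71
merge 30/71 + 41/71 → 1
L = 5/71 + 14/71 + 23/71 + 30/71 + 41/71 + 1 = 184/71 ≈ 2.592 bits/symbol.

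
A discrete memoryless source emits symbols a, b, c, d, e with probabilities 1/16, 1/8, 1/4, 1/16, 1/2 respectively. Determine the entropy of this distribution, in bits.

1.875 bits

Each probability is a power of 1/2, so log₂(1/p) is an integer.
H = Σ p·log₂(1/p) = 1/16·4 + 1/8·3 + 1/4·2 + 1/16·4 + 1/2·1 = 1.875 bits.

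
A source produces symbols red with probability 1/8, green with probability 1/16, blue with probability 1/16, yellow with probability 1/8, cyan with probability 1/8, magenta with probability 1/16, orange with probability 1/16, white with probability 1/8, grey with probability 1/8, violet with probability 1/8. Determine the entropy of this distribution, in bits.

Each probability is a power of 1/2, so log₂(1/p) is an integer.
H = Σ p·log₂(1/p) = 1/8·3 + 1/16·4 + 1/16·4 + 1/8·3 + 1/8·3 + 1/16·4 + 1/16·4 + 1/8·3 + 1/8·3 + 1/8·3 = 3.25 bits.

3.25 bits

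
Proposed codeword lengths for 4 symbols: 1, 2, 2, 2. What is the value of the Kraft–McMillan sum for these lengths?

1.25

With common denominator 2^2 = 4: Σ 2^(−ℓᵢ) = 2/4 + 1/4 + 1/4 + 1/4 = 5/4 = 1.25.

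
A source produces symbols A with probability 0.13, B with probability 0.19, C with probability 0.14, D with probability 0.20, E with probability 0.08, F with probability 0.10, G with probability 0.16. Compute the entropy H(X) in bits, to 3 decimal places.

H = −Σ pᵢ log₂ pᵢ.
−0.13·log₂(0.13) = 0.3826
−0.19·log₂(0.19) = 0.4552
−0.14·log₂(0.14) = 0.3971
−0.20·log₂(0.20) = 0.4644
−0.08·log₂(0.08) = 0.2915
−0.10·log₂(0.10) = 0.3322
−0.16·log₂(0.16) = 0.4230
Sum ≈ 2.7461 → 2.746 bits.

2.746 bits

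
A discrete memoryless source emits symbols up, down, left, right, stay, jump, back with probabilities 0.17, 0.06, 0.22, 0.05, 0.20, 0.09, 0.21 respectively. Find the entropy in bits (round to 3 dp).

2.625 bits

H = −Σ pᵢ log₂ pᵢ.
−0.17·log₂(0.17) = 0.4346
−0.06·log₂(0.06) = 0.2435
−0.22·log₂(0.22) = 0.4806
−0.05·log₂(0.05) = 0.2161
−0.20·log₂(0.20) = 0.4644
−0.09·log₂(0.09) = 0.3127
−0.21·log₂(0.21) = 0.4728
Sum ≈ 2.6247 → 2.625 bits.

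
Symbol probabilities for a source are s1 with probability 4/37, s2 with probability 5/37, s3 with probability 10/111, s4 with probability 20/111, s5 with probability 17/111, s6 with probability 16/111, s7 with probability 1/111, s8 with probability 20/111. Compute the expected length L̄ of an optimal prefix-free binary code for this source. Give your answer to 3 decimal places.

2.919 bits/symbol

Repeatedly combine the two least-probable nodes; the expected code length is the sum of the merged weights.
merge 1/111 + 10/111 → 11/111
merge 11/111 + 4/37 → 23/111
merge 5/37 + 16/111 → 31/111
merge 17/111 + 20/111 → 1/3
merge 20/111 + 23/111 → 43/111
merge 31/111 + 1/3 → 68/111
merge 43/111 + 68/111 → 1
L = 11/111 + 23/111 + 31/111 + 1/3 + 43/111 + 68/111 + 1 = 108/37 ≈ 2.919 bits/symbol.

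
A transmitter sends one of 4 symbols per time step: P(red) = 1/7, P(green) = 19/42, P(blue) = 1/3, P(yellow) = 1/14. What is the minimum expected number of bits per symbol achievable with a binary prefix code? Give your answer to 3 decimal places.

Repeatedly combine the two least-probable nodes; the expected code length is the sum of the merged weights.
merge 1/14 + 1/7 → 3/14
merge 3/14 + 1/3 → 23/42
merge 19/42 + 23/42 → 1
L = 3/14 + 23/42 + 1 = 37/21 ≈ 1.762 bits/symbol.

1.762 bits/symbol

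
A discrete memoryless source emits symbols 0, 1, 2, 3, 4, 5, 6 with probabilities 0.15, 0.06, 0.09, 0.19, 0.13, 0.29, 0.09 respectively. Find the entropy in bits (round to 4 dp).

H = −Σ pᵢ log₂ pᵢ.
−0.15·log₂(0.15) = 0.4105
−0.06·log₂(0.06) = 0.2435
−0.09·log₂(0.09) = 0.3127
−0.19·log₂(0.19) = 0.4552
−0.13·log₂(0.13) = 0.3826
−0.29·log₂(0.29) = 0.5179
−0.09·log₂(0.09) = 0.3127
Sum ≈ 2.6352 → 2.6352 bits.

2.6352 bits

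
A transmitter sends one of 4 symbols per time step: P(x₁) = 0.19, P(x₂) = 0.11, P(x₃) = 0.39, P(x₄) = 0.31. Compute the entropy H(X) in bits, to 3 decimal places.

H = −Σ pᵢ log₂ pᵢ.
−0.19·log₂(0.19) = 0.4552
−0.11·log₂(0.11) = 0.3503
−0.39·log₂(0.39) = 0.5298
−0.31·log₂(0.31) = 0.5238
Sum ≈ 1.8591 → 1.859 bits.

1.859 bits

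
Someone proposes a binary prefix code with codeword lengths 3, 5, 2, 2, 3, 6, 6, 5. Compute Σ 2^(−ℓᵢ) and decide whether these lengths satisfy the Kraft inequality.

With common denominator 2^6 = 64: Σ 2^(−ℓᵢ) = 8/64 + 2/64 + 16/64 + 16/64 + 8/64 + 1/64 + 1/64 + 2/64 = 54/64 = 0.84375.
Kraft's inequality requires Σ ≤ 1; here Σ = 0.84375 ≤ 1, so such a prefix code exists.

0.84375; yes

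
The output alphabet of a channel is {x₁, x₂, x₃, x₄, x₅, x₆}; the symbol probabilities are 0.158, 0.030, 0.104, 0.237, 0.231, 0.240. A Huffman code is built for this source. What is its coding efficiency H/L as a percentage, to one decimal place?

Entropy H = −Σ p log₂ p ≈ 2.3867 bits.
Huffman merges: 3/100+13/125→67/500; 67/500+79/500→73/250; 231/1000+237/1000→117/250; 6/25+73/250→133/250; 117/250+133/250→1. L = 1213/500 ≈ 2.4260.
Efficiency = H/L = 2.3867/2.4260 = 98.4%.

98.4%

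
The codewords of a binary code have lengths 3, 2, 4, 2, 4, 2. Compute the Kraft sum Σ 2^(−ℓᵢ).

With common denominator 2^4 = 16: Σ 2^(−ℓᵢ) = 2/16 + 4/16 + 1/16 + 4/16 + 1/16 + 4/16 = 16/16 = 1.

1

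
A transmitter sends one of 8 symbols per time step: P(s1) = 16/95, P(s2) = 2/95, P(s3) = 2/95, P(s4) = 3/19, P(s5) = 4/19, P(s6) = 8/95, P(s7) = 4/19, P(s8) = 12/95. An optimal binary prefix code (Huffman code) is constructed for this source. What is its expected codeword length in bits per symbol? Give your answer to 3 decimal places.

Repeatedly combine the two least-probable nodes; the expected code length is the sum of the merged weights.
merge 2/95 + 2/95 → 4/95
merge 4/95 + 8/95 → 12/95
merge 12/95 + 12/95 → 24/95
merge 3/19 + 16/95 → 31/95
merge 4/19 + 4/19 → 8/19
merge 24/95 + 31/95 → 11/19
merge 8/19 + 11/19 → 1
L = 4/95 + 12/95 + 24/95 + 31/95 + 8/19 + 11/19 + 1 = 261/95 ≈ 2.747 bits/symbol.

2.747 bits/symbol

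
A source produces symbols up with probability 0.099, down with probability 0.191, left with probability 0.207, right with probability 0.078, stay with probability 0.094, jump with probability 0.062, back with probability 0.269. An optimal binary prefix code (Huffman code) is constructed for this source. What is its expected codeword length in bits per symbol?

2.664 bits/symbol

Repeatedly combine the two least-probable nodes; the expected code length is the sum of the merged weights.
merge 31/500 + 39/500 → 7/50
merge 47/500 + 99/1000 → 193/1000
merge 7/50 + 191/1000 → 331/1000
merge 193/1000 + 207/1000 → 2/5
merge 269/1000 + 331/1000 → 3/5
merge 2/5 + 3/5 → 1
L = 7/50 + 193/1000 + 331/1000 + 2/5 + 3/5 + 1 = 333/125 = 2.664 bits/symbol.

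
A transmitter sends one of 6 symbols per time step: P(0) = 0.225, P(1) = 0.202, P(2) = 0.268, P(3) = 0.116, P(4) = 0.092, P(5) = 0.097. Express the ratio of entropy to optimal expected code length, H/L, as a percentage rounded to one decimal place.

Entropy H = −Σ p log₂ p ≈ 2.4631 bits.
Huffman merges: 23/250+97/1000→189/1000; 29/250+189/1000→61/200; 101/500+9/40→427/1000; 67/250+61/200→573/1000; 427/1000+573/1000→1. L = 1247/500 ≈ 2.4940.
Efficiency = H/L = 2.4631/2.4940 = 98.8%.

98.8%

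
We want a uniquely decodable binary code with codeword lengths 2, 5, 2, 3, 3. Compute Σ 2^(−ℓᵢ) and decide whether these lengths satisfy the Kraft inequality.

0.78125; yes

With common denominator 2^5 = 32: Σ 2^(−ℓᵢ) = 8/32 + 1/32 + 8/32 + 4/32 + 4/32 = 25/32 = 0.78125.
Kraft's inequality requires Σ ≤ 1; here Σ = 0.78125 ≤ 1, so such a prefix code exists.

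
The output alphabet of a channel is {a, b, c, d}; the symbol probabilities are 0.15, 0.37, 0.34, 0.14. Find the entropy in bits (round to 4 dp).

1.8676 bits

H = −Σ pᵢ log₂ pᵢ.
−0.15·log₂(0.15) = 0.4105
−0.37·log₂(0.37) = 0.5307
−0.34·log₂(0.34) = 0.5292
−0.14·log₂(0.14) = 0.3971
Sum ≈ 1.8676 → 1.8676 bits.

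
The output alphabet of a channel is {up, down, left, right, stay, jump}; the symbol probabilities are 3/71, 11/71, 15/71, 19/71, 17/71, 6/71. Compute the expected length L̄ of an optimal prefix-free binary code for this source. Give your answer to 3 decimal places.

2.408 bits/symbol

Repeatedly combine the two least-probable nodes; the expected code length is the sum of the merged weights.
merge 3/71 + 6/71 → 9/71
merge 9/71 + 11/71 → 20/71
merge 15/71 + 17/71 → 32/71
merge 19/71 + 20/71 → 39/71
merge 32/71 + 39/71 → 1
L = 9/71 + 20/71 + 32/71 + 39/71 + 1 = 171/71 ≈ 2.408 bits/symbol.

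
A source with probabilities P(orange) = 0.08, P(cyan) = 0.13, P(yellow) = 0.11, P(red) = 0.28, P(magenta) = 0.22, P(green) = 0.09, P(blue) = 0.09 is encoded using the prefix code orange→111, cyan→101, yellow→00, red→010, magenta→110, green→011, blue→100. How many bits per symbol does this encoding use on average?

2.89 bits/symbol

L̄ = Σ pᵢ·ℓᵢ = 0.08·3 + 0.13·3 + 0.11·2 + 0.28·3 + 0.22·3 + 0.09·3 + 0.09·3 = 2.89 bits/symbol.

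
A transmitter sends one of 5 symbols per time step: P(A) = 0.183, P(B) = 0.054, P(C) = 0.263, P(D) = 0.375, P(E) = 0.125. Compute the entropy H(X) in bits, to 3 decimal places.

H = −Σ pᵢ log₂ pᵢ.
−0.183·log₂(0.183) = 0.4484
−0.054·log₂(0.054) = 0.2274
−0.263·log₂(0.263) = 0.5068
−0.375·log₂(0.375) = 0.5306
−0.125·log₂(0.125) = 0.3750
Sum ≈ 2.0882 → 2.088 bits.

2.088 bits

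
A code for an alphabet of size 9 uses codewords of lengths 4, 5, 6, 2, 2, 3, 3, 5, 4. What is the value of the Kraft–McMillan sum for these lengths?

With common denominator 2^6 = 64: Σ 2^(−ℓᵢ) = 4/64 + 2/64 + 1/64 + 16/64 + 16/64 + 8/64 + 8/64 + 2/64 + 4/64 = 61/64 = 0.953125.

0.953125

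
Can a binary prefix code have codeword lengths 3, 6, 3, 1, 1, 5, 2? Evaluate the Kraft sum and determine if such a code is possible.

With common denominator 2^6 = 64: Σ 2^(−ℓᵢ) = 8/64 + 1/64 + 8/64 + 32/64 + 32/64 + 2/64 + 16/64 = 99/64 = 1.546875.
Kraft's inequality requires Σ ≤ 1; here Σ = 1.546875 > 1, so no such prefix code exists.

1.546875; no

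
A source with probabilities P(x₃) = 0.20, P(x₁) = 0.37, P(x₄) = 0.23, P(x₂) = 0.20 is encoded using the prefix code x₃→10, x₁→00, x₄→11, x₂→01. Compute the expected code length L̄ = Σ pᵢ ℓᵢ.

2 bits/symbol

L̄ = Σ pᵢ·ℓᵢ = 0.20·2 + 0.37·2 + 0.23·2 + 0.20·2 = 2 bits/symbol.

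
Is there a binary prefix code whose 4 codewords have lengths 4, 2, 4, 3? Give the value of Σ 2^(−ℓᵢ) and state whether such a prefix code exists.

0.5; yes

With common denominator 2^4 = 16: Σ 2^(−ℓᵢ) = 1/16 + 4/16 + 1/16 + 2/16 = 8/16 = 0.5.
Kraft's inequality requires Σ ≤ 1; here Σ = 0.5 ≤ 1, so such a prefix code exists.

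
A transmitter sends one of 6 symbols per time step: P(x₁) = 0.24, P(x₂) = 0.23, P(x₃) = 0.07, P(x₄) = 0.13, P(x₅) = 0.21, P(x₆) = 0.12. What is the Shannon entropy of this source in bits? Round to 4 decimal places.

2.4729 bits

H = −Σ pᵢ log₂ pᵢ.
−0.24·log₂(0.24) = 0.4941
−0.23·log₂(0.23) = 0.4877
−0.07·log₂(0.07) = 0.2686
−0.13·log₂(0.13) = 0.3826
−0.21·log₂(0.21) = 0.4728
−0.12·log₂(0.12) = 0.3671
Sum ≈ 2.4729 → 2.4729 bits.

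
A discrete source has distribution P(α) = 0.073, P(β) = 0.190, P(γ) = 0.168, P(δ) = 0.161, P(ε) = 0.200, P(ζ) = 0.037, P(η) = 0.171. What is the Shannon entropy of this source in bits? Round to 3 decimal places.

H = −Σ pᵢ log₂ pᵢ.
−0.073·log₂(0.073) = 0.2756
−0.190·log₂(0.190) = 0.4552
−0.168·log₂(0.168) = 0.4323
−0.161·log₂(0.161) = 0.4242
−0.200·log₂(0.200) = 0.4644
−0.037·log₂(0.037) = 0.1760
−0.171·log₂(0.171) = 0.4357
Sum ≈ 2.6635 → 2.663 bits.

2.663 bits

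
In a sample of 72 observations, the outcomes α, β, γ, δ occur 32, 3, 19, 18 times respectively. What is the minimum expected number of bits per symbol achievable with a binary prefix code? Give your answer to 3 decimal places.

1.847 bits/symbol

Probabilities are the counts divided by 72.
Repeatedly combine the two least-probable nodes; the expected code length is the sum of the merged weights.
merge 1/24 + 1/4 → 7/24
merge 19/72 + 7/24 → 5/9
merge 4/9 + 5/9 → 1
L = 7/24 + 5/9 + 1 = 133/72 ≈ 1.847 bits/symbol.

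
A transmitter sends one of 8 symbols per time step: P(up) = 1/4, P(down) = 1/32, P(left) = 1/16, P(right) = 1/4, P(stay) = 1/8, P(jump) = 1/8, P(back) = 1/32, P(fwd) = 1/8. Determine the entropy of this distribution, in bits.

Each probability is a power of 1/2, so log₂(1/p) is an integer.
H = Σ p·log₂(1/p) = 1/4·2 + 1/32·5 + 1/16·4 + 1/4·2 + 1/8·3 + 1/8·3 + 1/32·5 + 1/8·3 = 2.6875 bits.

2.6875 bits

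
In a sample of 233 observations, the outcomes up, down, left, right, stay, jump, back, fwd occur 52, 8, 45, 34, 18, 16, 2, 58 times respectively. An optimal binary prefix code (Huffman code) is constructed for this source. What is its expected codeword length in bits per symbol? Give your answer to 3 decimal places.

2.678 bits/symbol

Probabilities are the counts divided by 233.
Repeatedly combine the two least-probable nodes; the expected code length is the sum of the merged weights.
merge 2/233 + 8/233 → 10/233
merge 10/233 + 16/233 → 26/233
merge 18/233 + 26/233 → 44/233
merge 34/233 + 44/233 → 78/233
merge 45/233 + 52/233 → 97/233
merge 58/233 + 78/233 → 136/233
merge 97/233 + 136/233 → 1
L = 10/233 + 26/233 + 44/233 + 78/233 + 97/233 + 136/233 + 1 = 624/233 ≈ 2.678 bits/symbol.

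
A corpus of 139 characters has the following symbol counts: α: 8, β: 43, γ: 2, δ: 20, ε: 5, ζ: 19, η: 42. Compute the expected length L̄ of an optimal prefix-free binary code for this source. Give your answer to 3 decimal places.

Probabilities are the counts divided by 139.
Repeatedly combine the two least-probable nodes; the expected code length is the sum of the merged weights.
merge 2/139 + 5/139 → 7/139
merge 7/139 + 8/139 → 15/139
merge 15/139 + 19/139 → 34/139
merge 20/139 + 34/139 → 54/139
merge 42/139 + 43/139 → 85/139
merge 54/139 + 85/139 → 1
L = 7/139 + 15/139 + 34/139 + 54/139 + 85/139 + 1 = 334/139 ≈ 2.403 bits/symbol.

2.403 bits/symbol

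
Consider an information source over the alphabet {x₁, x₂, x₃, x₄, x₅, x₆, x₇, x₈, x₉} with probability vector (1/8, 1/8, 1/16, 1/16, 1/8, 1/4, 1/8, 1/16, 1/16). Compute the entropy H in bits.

Each probability is a power of 1/2, so log₂(1/p) is an integer.
H = Σ p·log₂(1/p) = 1/8·3 + 1/8·3 + 1/16·4 + 1/16·4 + 1/8·3 + 1/4·2 + 1/8·3 + 1/16·4 + 1/16·4 = 3 bits.

3 bits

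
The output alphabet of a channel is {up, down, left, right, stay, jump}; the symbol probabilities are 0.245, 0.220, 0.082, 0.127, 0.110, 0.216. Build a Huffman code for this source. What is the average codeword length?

Repeatedly combine the two least-probable nodes; the expected code length is the sum of the merged weights.
merge 41/500 + 11/100 → 24/125
merge 127/1000 + 24/125 → 319/1000
merge 27/125 + 11/50 → 109/250
merge 49/200 + 319/1000 → 141/250
merge 109/250 + 141/250 → 1
L = 24/125 + 319/1000 + 109/250 + 141/250 + 1 = 2511/1000 = 2.511 bits/symbol.

2.511 bits/symbol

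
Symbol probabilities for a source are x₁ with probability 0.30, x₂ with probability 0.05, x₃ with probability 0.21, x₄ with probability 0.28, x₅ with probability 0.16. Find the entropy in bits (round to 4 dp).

2.1472 bits

H = −Σ pᵢ log₂ pᵢ.
−0.30·log₂(0.30) = 0.5211
−0.05·log₂(0.05) = 0.2161
−0.21·log₂(0.21) = 0.4728
−0.28·log₂(0.28) = 0.5142
−0.16·log₂(0.16) = 0.4230
Sum ≈ 2.1472 → 2.1472 bits.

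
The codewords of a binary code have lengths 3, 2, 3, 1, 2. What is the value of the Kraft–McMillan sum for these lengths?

1.25

With common denominator 2^3 = 8: Σ 2^(−ℓᵢ) = 1/8 + 2/8 + 1/8 + 4/8 + 2/8 = 10/8 = 1.25.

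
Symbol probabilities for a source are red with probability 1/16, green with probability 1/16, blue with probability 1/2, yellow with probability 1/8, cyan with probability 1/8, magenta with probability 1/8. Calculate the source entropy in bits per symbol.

2.125 bits

Each probability is a power of 1/2, so log₂(1/p) is an integer.
H = Σ p·log₂(1/p) = 1/16·4 + 1/16·4 + 1/2·1 + 1/8·3 + 1/8·3 + 1/8·3 = 2.125 bits.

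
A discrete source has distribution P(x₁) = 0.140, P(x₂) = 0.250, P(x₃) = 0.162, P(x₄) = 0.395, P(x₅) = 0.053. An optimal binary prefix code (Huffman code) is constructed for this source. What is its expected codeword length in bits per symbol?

2.153 bits/symbol

Repeatedly combine the two least-probable nodes; the expected code length is the sum of the merged weights.
merge 53/1000 + 7/50 → 193/1000
merge 81/500 + 193/1000 → 71/200
merge 1/4 + 71/200 → 121/200
merge 79/200 + 121/200 → 1
L = 193/1000 + 71/200 + 121/200 + 1 = 2153/1000 = 2.153 bits/symbol.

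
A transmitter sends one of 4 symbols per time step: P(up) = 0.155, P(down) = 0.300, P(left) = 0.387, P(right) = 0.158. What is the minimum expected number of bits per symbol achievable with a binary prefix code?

1.926 bits/symbol

Repeatedly combine the two least-probable nodes; the expected code length is the sum of the merged weights.
merge 31/200 + 79/500 → 313/1000
merge 3/10 + 313/1000 → 613/1000
merge 387/1000 + 613/1000 → 1
L = 313/1000 + 613/1000 + 1 = 963/500 = 1.926 bits/symbol.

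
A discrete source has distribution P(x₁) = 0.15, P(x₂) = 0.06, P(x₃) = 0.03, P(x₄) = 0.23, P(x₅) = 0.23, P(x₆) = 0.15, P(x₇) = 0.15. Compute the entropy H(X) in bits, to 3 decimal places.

H = −Σ pᵢ log₂ pᵢ.
−0.15·log₂(0.15) = 0.4105
−0.06·log₂(0.06) = 0.2435
−0.03·log₂(0.03) = 0.1518
−0.23·log₂(0.23) = 0.4877
−0.23·log₂(0.23) = 0.4877
−0.15·log₂(0.15) = 0.4105
−0.15·log₂(0.15) = 0.4105
Sum ≈ 2.6023 → 2.602 bits.

2.602 bits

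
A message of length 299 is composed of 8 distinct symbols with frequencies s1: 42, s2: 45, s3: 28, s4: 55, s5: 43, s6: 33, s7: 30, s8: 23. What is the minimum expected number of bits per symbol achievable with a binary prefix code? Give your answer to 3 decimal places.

2.987 bits/symbol

Probabilities are the counts divided by 299.
Repeatedly combine the two least-probable nodes; the expected code length is the sum of the merged weights.
merge 1/13 + 28/299 → 51/299
merge 30/299 + 33/299 → 63/299
merge 42/299 + 43/299 → 85/299
merge 45/299 + 51/299 → 96/299
merge 55/299 + 63/299 → 118/299
merge 85/299 + 96/299 → 181/299
merge 118/299 + 181/299 → 1
L = 51/299 + 63/299 + 85/299 + 96/299 + 118/299 + 181/299 + 1 = 893/299 ≈ 2.987 bits/symbol.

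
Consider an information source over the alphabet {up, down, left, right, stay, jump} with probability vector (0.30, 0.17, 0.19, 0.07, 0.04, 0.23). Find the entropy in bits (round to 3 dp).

H = −Σ pᵢ log₂ pᵢ.
−0.30·log₂(0.30) = 0.5211
−0.17·log₂(0.17) = 0.4346
−0.19·log₂(0.19) = 0.4552
−0.07·log₂(0.07) = 0.2686
−0.04·log₂(0.04) = 0.1858
−0.23·log₂(0.23) = 0.4877
Sum ≈ 2.3529 → 2.353 bits.

2.353 bits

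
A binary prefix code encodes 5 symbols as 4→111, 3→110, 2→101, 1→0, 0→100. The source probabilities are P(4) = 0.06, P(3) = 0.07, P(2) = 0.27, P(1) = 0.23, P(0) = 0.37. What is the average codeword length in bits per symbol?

2.54 bits/symbol

L̄ = Σ pᵢ·ℓᵢ = 0.06·3 + 0.07·3 + 0.27·3 + 0.23·1 + 0.37·3 = 2.54 bits/symbol.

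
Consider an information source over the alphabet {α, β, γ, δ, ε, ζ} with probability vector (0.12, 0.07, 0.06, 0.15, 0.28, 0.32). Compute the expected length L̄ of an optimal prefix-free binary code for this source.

2.38 bits/symbol

Repeatedly combine the two least-probable nodes; the expected code length is the sum of the merged weights.
merge 3/50 + 7/100 → 13/100
merge 3/25 + 13/100 → 1/4
merge 3/20 + 1/4 → 2/5
merge 7/25 + 8/25 → 3/5
merge 2/5 + 3/5 → 1
L = 13/100 + 1/4 + 2/5 + 3/5 + 1 = 119/50 = 2.38 bits/symbol.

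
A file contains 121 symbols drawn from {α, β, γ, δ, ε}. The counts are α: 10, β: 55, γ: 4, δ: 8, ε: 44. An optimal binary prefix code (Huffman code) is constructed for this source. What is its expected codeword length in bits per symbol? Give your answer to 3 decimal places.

Probabilities are the counts divided by 121.
Repeatedly combine the two least-probable nodes; the expected code length is the sum of the merged weights.
merge 4/121 + 8/121 → 12/121
merge 10/121 + 12/121 → 2/11
merge 2/11 + 4/11 → 6/11
merge 5/11 + 6/11 → 1
L = 12/121 + 2/11 + 6/11 + 1 = 221/121 ≈ 1.826 bits/symbol.

1.826 bits/symbol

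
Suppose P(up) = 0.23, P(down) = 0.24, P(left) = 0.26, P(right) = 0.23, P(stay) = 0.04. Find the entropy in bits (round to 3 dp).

H = −Σ pᵢ log₂ pᵢ.
−0.23·log₂(0.23) = 0.4877
−0.24·log₂(0.24) = 0.4941
−0.26·log₂(0.26) = 0.5053
−0.23·log₂(0.23) = 0.4877
−0.04·log₂(0.04) = 0.1858
Sum ≈ 2.1605 → 2.161 bits.

2.161 bits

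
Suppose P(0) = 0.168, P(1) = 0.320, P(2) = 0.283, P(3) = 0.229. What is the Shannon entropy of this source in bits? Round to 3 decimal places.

H = −Σ pᵢ log₂ pᵢ.
−0.168·log₂(0.168) = 0.4323
−0.320·log₂(0.320) = 0.5260
−0.283·log₂(0.283) = 0.5154
−0.229·log₂(0.229) = 0.4870
Sum ≈ 1.9607 → 1.961 bits.

1.961 bits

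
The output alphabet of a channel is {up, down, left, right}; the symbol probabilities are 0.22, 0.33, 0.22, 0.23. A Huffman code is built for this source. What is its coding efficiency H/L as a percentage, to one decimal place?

Entropy H = −Σ p log₂ p ≈ 1.9766 bits.
Huffman merges: 11/50+11/50→11/25; 23/100+33/100→14/25; 11/25+14/25→1. L = 2 ≈ 2.0000.
Efficiency = H/L = 1.9766/2.0000 = 98.8%.

98.8%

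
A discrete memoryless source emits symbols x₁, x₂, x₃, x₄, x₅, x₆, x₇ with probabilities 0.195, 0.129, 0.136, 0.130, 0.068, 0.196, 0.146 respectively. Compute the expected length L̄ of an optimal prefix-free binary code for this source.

Repeatedly combine the two least-probable nodes; the expected code length is the sum of the merged weights.
merge 17/250 + 129/1000 → 197/1000
merge 13/100 + 17/125 → 133/500
merge 73/500 + 39/200 → 341/1000
merge 49/250 + 197/1000 → 393/1000
merge 133/500 + 341/1000 → 607/1000
merge 393/1000 + 607/1000 → 1
L = 197/1000 + 133/500 + 341/1000 + 393/1000 + 607/1000 + 1 = 701/250 = 2.804 bits/symbol.

2.804 bits/symbol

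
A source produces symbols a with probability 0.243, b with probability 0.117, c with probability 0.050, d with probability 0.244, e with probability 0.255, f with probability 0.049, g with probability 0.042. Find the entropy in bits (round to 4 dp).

2.4788 bits

H = −Σ pᵢ log₂ pᵢ.
−0.243·log₂(0.243) = 0.4960
−0.117·log₂(0.117) = 0.3622
−0.050·log₂(0.050) = 0.2161
−0.244·log₂(0.244) = 0.4966
−0.255·log₂(0.255) = 0.5027
−0.049·log₂(0.049) = 0.2132
−0.042·log₂(0.042) = 0.1921
Sum ≈ 2.4788 → 2.4788 bits.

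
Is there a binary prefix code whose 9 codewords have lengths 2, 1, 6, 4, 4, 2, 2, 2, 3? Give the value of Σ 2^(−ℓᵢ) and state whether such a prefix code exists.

1.765625; no

With common denominator 2^6 = 64: Σ 2^(−ℓᵢ) = 16/64 + 32/64 + 1/64 + 4/64 + 4/64 + 16/64 + 16/64 + 16/64 + 8/64 = 113/64 = 1.765625.
Kraft's inequality requires Σ ≤ 1; here Σ = 1.765625 > 1, so no such prefix code exists.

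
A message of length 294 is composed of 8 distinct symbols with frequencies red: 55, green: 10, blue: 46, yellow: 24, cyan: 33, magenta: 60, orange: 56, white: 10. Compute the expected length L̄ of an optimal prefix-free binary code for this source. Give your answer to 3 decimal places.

Probabilities are the counts divided by 294.
Repeatedly combine the two least-probable nodes; the expected code length is the sum of the merged weights.
merge 5/147 + 5/147 → 10/147
merge 10/147 + 4/49 → 22/147
merge 11/98 + 22/147 → 11/42
merge 23/147 + 55/294 → 101/294
merge 4/21 + 10/49 → 58/147
merge 11/42 + 101/294 → 89/147
merge 58/147 + 89/147 → 1
L = 10/147 + 22/147 + 11/42 + 101/294 + 58/147 + 89/147 + 1 = 415/147 ≈ 2.823 bits/symbol.

2.823 bits/symbol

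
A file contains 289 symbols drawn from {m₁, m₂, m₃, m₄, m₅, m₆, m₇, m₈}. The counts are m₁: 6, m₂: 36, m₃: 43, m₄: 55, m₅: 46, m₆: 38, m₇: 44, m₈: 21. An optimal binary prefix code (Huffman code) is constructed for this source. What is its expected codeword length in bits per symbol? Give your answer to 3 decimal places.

2.903 bits/symbol

Probabilities are the counts divided by 289.
Repeatedly combine the two least-probable nodes; the expected code length is the sum of the merged weights.
merge 6/289 + 21/289 → 27/289
merge 27/289 + 36/289 → 63/289
merge 38/289 + 43/289 → 81/289
merge 44/289 + 46/289 → 90/289
merge 55/289 + 63/289 → 118/289
merge 81/289 + 90/289 → 171/289
merge 118/289 + 171/289 → 1
L = 27/289 + 63/289 + 81/289 + 90/289 + 118/289 + 171/289 + 1 = 839/289 ≈ 2.903 bits/symbol.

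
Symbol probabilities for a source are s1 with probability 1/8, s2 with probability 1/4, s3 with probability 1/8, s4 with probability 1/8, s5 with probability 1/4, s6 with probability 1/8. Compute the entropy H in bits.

Each probability is a power of 1/2, so log₂(1/p) is an integer.
H = Σ p·log₂(1/p) = 1/8·3 + 1/4·2 + 1/8·3 + 1/8·3 + 1/4·2 + 1/8·3 = 2.5 bits.

2.5 bits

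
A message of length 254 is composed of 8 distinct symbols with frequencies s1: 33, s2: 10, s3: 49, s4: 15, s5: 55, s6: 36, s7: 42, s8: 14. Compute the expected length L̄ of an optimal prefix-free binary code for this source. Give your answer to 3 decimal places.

2.839 bits/symbol

Probabilities are the counts divided by 254.
Repeatedly combine the two least-probable nodes; the expected code length is the sum of the merged weights.
merge 5/127 + 7/127 → 12/127
merge 15/254 + 12/127 → 39/254
merge 33/254 + 18/127 → 69/254
merge 39/254 + 21/127 → 81/254
merge 49/254 + 55/254 → 52/127
merge 69/254 + 81/254 → 75/127
merge 52/127 + 75/127 → 1
L = 12/127 + 39/254 + 69/254 + 81/254 + 52/127 + 75/127 + 1 = 721/254 ≈ 2.839 bits/symbol.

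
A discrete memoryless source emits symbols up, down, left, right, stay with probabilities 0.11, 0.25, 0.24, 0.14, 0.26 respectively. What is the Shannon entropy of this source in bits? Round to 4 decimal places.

2.2468 bits

H = −Σ pᵢ log₂ pᵢ.
−0.11·log₂(0.11) = 0.3503
−0.25·log₂(0.25) = 0.5000
−0.24·log₂(0.24) = 0.4941
−0.14·log₂(0.14) = 0.3971
−0.26·log₂(0.26) = 0.5053
Sum ≈ 2.2468 → 2.2468 bits.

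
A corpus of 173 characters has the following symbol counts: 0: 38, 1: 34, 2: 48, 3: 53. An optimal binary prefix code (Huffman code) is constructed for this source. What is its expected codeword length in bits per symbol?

Probabilities are the counts divided by 173.
Repeatedly combine the two least-probable nodes; the expected code length is the sum of the merged weights.
merge 34/173 + 38/173 → 72/173
merge 48/173 + 53/173 → 101/173
merge 72/173 + 101/173 → 1
L = 72/173 + 101/173 + 1 = 2 bits/symbol.

2 bits/symbol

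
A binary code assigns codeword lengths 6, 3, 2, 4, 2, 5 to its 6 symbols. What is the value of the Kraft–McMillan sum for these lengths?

With common denominator 2^6 = 64: Σ 2^(−ℓᵢ) = 1/64 + 8/64 + 16/64 + 4/64 + 16/64 + 2/64 = 47/64 = 0.734375.

0.734375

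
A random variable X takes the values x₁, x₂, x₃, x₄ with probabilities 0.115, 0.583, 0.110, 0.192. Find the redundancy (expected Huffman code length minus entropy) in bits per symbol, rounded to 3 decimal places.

Entropy H = −Σ p log₂ p ≈ 1.6201 bits.
Huffman merges: 11/100+23/200→9/40; 24/125+9/40→417/1000; 417/1000+583/1000→1. L = 821/500 ≈ 1.6420.
L − H = 1.6420 − 1.6201 = 0.022 bits.

0.022 bits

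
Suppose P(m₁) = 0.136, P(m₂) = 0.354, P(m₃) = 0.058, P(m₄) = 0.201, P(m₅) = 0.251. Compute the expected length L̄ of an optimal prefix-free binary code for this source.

Repeatedly combine the two least-probable nodes; the expected code length is the sum of the merged weights.
merge 29/500 + 17/125 → 97/500
merge 97/500 + 201/1000 → 79/200
merge 251/1000 + 177/500 → 121/200
merge 79/200 + 121/200 → 1
L = 97/500 + 79/200 + 121/200 + 1 = 1097/500 = 2.194 bits/symbol.

2.194 bits/symbol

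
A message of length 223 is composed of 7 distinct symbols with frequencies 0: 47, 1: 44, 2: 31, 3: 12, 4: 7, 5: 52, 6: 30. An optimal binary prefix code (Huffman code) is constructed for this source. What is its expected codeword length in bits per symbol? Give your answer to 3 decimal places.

2.641 bits/symbol

Probabilities are the counts divided by 223.
Repeatedly combine the two least-probable nodes; the expected code length is the sum of the merged weights.
merge 7/223 + 12/223 → 19/223
merge 19/223 + 30/223 → 49/223
merge 31/223 + 44/223 → 75/223
merge 47/223 + 49/223 → 96/223
merge 52/223 + 75/223 → 127/223
merge 96/223 + 127/223 → 1
L = 19/223 + 49/223 + 75/223 + 96/223 + 127/223 + 1 = 589/223 ≈ 2.641 bits/symbol.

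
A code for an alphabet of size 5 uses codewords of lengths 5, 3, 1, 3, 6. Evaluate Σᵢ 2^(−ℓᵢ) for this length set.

With common denominator 2^6 = 64: Σ 2^(−ℓᵢ) = 2/64 + 8/64 + 32/64 + 8/64 + 1/64 = 51/64 = 0.796875.

0.796875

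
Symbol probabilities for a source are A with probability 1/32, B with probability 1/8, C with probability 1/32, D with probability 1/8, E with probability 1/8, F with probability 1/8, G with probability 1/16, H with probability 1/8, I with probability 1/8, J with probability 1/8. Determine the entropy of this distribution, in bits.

3.1875 bits

Each probability is a power of 1/2, so log₂(1/p) is an integer.
H = Σ p·log₂(1/p) = 1/32·5 + 1/8·3 + 1/32·5 + 1/8·3 + 1/8·3 + 1/8·3 + 1/16·4 + 1/8·3 + 1/8·3 + 1/8·3 = 3.1875 bits.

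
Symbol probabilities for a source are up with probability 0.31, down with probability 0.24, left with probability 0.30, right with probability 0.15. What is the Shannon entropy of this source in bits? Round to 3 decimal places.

1.950 bits

H = −Σ pᵢ log₂ pᵢ.
−0.31·log₂(0.31) = 0.5238
−0.24·log₂(0.24) = 0.4941
−0.30·log₂(0.30) = 0.5211
−0.15·log₂(0.15) = 0.4105
Sum ≈ 1.9496 → 1.950 bits.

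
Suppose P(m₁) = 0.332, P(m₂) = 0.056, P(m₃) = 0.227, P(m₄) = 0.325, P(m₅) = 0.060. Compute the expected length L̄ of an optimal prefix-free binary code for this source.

Repeatedly combine the two least-probable nodes; the expected code length is the sum of the merged weights.
merge 7/125 + 3/50 → 29/250
merge 29/250 + 227/1000 → 343/1000
merge 13/40 + 83/250 → 657/1000
merge 343/1000 + 657/1000 → 1
L = 29/250 + 343/1000 + 657/1000 + 1 = 529/250 = 2.116 bits/symbol.

2.116 bits/symbol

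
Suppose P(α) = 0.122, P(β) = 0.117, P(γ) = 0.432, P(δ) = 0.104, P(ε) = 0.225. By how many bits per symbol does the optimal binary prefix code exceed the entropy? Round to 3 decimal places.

0.053 bits

Entropy H = −Σ p log₂ p ≈ 2.0793 bits.
Huffman merges: 13/125+117/1000→221/1000; 61/500+221/1000→343/1000; 9/40+343/1000→71/125; 54/125+71/125→1. L = 533/250 ≈ 2.1320.
L − H = 2.1320 − 2.0793 = 0.053 bits.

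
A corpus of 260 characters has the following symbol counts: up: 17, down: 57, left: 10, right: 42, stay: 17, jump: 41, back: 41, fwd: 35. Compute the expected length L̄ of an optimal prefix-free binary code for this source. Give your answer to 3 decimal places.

Probabilities are the counts divided by 260.
Repeatedly combine the two least-probable nodes; the expected code length is the sum of the merged weights.
merge 1/26 + 17/260 → 27/260
merge 17/260 + 27/260 → 11/65
merge 7/52 + 41/260 → 19/65
merge 41/260 + 21/130 → 83/260
merge 11/65 + 57/260 → 101/260
merge 19/65 + 83/260 → 159/260
merge 101/260 + 159/260 → 1
L = 27/260 + 11/65 + 19/65 + 83/260 + 101/260 + 159/260 + 1 = 75/26 ≈ 2.885 bits/symbol.

2.885 bits/symbol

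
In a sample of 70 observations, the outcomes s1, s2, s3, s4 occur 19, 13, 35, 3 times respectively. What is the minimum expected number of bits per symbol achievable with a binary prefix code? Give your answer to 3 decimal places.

Probabilities are the counts divided by 70.
Repeatedly combine the two least-probable nodes; the expected code length is the sum of the merged weights.
merge 3/70 + 13/70 → 8/35
merge 8/35 + 19/70 → 1/2
merge 1/2 + 1/2 → 1
L = 8/35 + 1/2 + 1 = 121/70 ≈ 1.729 bits/symbol.

1.729 bits/symbol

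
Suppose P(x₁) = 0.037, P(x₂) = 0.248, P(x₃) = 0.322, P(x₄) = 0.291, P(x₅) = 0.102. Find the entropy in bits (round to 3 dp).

H = −Σ pᵢ log₂ pᵢ.
−0.037·log₂(0.037) = 0.1760
−0.248·log₂(0.248) = 0.4989
−0.322·log₂(0.322) = 0.5264
−0.291·log₂(0.291) = 0.5182
−0.102·log₂(0.102) = 0.3359
Sum ≈ 2.0555 → 2.055 bits.

2.055 bits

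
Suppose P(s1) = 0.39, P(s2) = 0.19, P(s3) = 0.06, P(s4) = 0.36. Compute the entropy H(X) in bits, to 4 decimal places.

H = −Σ pᵢ log₂ pᵢ.
−0.39·log₂(0.39) = 0.5298
−0.19·log₂(0.19) = 0.4552
−0.06·log₂(0.06) = 0.2435
−0.36·log₂(0.36) = 0.5306
Sum ≈ 1.7592 → 1.7592 bits.

1.7592 bits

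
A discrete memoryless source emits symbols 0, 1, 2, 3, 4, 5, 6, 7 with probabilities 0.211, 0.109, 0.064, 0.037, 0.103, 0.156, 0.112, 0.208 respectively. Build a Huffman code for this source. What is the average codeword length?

2.886 bits/symbol

Repeatedly combine the two least-probable nodes; the expected code length is the sum of the merged weights.
merge 37/1000 + 8/125 → 101/1000
merge 101/1000 + 103/1000 → 51/250
merge 109/1000 + 14/125 → 221/1000
merge 39/250 + 51/250 → 9/25
merge 26/125 + 211/1000 → 419/1000
merge 221/1000 + 9/25 → 581/1000
merge 419/1000 + 581/1000 → 1
L = 101/1000 + 51/250 + 221/1000 + 9/25 + 419/1000 + 581/1000 + 1 = 1443/500 = 2.886 bits/symbol.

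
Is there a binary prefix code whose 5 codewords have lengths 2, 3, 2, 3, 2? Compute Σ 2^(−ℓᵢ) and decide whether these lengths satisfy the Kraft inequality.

With common denominator 2^3 = 8: Σ 2^(−ℓᵢ) = 2/8 + 1/8 + 2/8 + 1/8 + 2/8 = 8/8 = 1.
Kraft's inequality requires Σ ≤ 1; here Σ = 1 ≤ 1, so such a prefix code exists.

1; yes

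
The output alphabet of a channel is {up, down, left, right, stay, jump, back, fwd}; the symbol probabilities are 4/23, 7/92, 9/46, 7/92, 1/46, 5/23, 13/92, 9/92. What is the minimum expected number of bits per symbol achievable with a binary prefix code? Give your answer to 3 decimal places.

Repeatedly combine the two least-probable nodes; the expected code length is the sum of the merged weights.
merge 1/46 + 7/92 → 9/92
merge 7/92 + 9/92 → 4/23
merge 9/92 + 13/92 → 11/46
merge 4/23 + 4/23 → 8/23
merge 9/46 + 5/23 → 19/46
merge 11/46 + 8/23 → 27/46
merge 19/46 + 27/46 → 1
L = 9/92 + 4/23 + 11/46 + 8/23 + 19/46 + 27/46 + 1 = 263/92 ≈ 2.859 bits/symbol.

2.859 bits/symbol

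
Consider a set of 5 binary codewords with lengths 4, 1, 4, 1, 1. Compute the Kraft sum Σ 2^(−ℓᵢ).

With common denominator 2^4 = 16: Σ 2^(−ℓᵢ) = 1/16 + 8/16 + 1/16 + 8/16 + 8/16 = 26/16 = 1.625.

1.625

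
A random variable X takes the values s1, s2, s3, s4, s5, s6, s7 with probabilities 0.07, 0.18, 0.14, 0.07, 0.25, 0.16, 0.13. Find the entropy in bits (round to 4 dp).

2.6852 bits

H = −Σ pᵢ log₂ pᵢ.
−0.07·log₂(0.07) = 0.2686
−0.18·log₂(0.18) = 0.4453
−0.14·log₂(0.14) = 0.3971
−0.07·log₂(0.07) = 0.2686
−0.25·log₂(0.25) = 0.5000
−0.16·log₂(0.16) = 0.4230
−0.13·log₂(0.13) = 0.3826
Sum ≈ 2.6852 → 2.6852 bits.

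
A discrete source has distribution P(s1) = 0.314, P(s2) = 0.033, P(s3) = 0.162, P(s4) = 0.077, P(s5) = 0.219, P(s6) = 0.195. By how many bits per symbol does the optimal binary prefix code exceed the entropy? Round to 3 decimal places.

0.045 bits

Entropy H = −Σ p log₂ p ≈ 2.3371 bits.
Huffman merges: 33/1000+77/1000→11/100; 11/100+81/500→34/125; 39/200+219/1000→207/500; 34/125+157/500→293/500; 207/500+293/500→1. L = 1191/500 ≈ 2.3820.
L − H = 2.3820 − 2.3371 = 0.045 bits.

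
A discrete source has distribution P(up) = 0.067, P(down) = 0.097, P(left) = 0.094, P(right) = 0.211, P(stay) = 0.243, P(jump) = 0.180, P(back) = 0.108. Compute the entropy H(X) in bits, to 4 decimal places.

2.6701 bits

H = −Σ pᵢ log₂ pᵢ.
−0.067·log₂(0.067) = 0.2613
−0.097·log₂(0.097) = 0.3265
−0.094·log₂(0.094) = 0.3207
−0.211·log₂(0.211) = 0.4736
−0.243·log₂(0.243) = 0.4960
−0.180·log₂(0.180) = 0.4453
−0.108·log₂(0.108) = 0.3468
Sum ≈ 2.6701 → 2.6701 bits.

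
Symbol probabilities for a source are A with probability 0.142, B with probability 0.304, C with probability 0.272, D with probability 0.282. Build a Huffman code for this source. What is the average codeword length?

2 bits/symbol

Repeatedly combine the two least-probable nodes; the expected code length is the sum of the merged weights.
merge 71/500 + 34/125 → 207/500
merge 141/500 + 38/125 → 293/500
merge 207/500 + 293/500 → 1
L = 207/500 + 293/500 + 1 = 2 bits/symbol.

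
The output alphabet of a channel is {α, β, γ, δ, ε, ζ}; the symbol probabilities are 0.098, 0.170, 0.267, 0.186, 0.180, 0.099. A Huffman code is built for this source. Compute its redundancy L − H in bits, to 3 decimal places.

Entropy H = −Σ p log₂ p ≈ 2.4986 bits.
Huffman merges: 49/500+99/1000→197/1000; 17/100+9/50→7/20; 93/500+197/1000→383/1000; 267/1000+7/20→617/1000; 383/1000+617/1000→1. L = 2547/1000 ≈ 2.5470.
L − H = 2.5470 − 2.4986 = 0.048 bits.

0.048 bits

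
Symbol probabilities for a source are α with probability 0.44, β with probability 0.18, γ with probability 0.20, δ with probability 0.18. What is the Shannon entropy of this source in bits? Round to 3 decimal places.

1.876 bits

H = −Σ pᵢ log₂ pᵢ.
−0.44·log₂(0.44) = 0.5211
−0.18·log₂(0.18) = 0.4453
−0.20·log₂(0.20) = 0.4644
−0.18·log₂(0.18) = 0.4453
Sum ≈ 1.8761 → 1.876 bits.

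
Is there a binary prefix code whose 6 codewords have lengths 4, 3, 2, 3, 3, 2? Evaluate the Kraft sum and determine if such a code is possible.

With common denominator 2^4 = 16: Σ 2^(−ℓᵢ) = 1/16 + 2/16 + 4/16 + 2/16 + 2/16 + 4/16 = 15/16 = 0.9375.
Kraft's inequality requires Σ ≤ 1; here Σ = 0.9375 ≤ 1, so such a prefix code exists.

0.9375; yes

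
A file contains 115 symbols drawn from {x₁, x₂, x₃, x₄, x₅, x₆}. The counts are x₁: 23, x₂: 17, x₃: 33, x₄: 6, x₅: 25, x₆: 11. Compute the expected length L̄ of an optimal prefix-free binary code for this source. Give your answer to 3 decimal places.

Probabilities are the counts divided by 115.
Repeatedly combine the two least-probable nodes; the expected code length is the sum of the merged weights.
merge 6/115 + 11/115 → 17/115
merge 17/115 + 17/115 → 34/115
merge 1/5 + 5/23 → 48/115
merge 33/115 + 34/115 → 67/115
merge 48/115 + 67/115 → 1
L = 17/115 + 34/115 + 48/115 + 67/115 + 1 = 281/115 ≈ 2.443 bits/symbol.

2.443 bits/symbol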